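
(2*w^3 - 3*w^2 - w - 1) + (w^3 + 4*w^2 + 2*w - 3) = 3*w^3 + w^2 + w - 4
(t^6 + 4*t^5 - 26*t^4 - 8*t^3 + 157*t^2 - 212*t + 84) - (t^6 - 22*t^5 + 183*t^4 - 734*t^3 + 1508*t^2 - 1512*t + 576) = 26*t^5 - 209*t^4 + 726*t^3 - 1351*t^2 + 1300*t - 492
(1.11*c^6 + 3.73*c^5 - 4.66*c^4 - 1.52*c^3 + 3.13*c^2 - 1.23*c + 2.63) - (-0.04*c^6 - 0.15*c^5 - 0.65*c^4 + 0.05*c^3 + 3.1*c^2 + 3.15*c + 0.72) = 1.15*c^6 + 3.88*c^5 - 4.01*c^4 - 1.57*c^3 + 0.0299999999999998*c^2 - 4.38*c + 1.91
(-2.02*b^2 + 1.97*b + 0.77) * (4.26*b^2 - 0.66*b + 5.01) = -8.6052*b^4 + 9.7254*b^3 - 8.1402*b^2 + 9.3615*b + 3.8577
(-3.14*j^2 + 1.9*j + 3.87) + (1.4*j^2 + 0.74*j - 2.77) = -1.74*j^2 + 2.64*j + 1.1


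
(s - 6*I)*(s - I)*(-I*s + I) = -I*s^3 - 7*s^2 + I*s^2 + 7*s + 6*I*s - 6*I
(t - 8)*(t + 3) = t^2 - 5*t - 24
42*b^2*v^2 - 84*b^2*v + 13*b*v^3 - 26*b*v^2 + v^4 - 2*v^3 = v*(6*b + v)*(7*b + v)*(v - 2)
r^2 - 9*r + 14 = (r - 7)*(r - 2)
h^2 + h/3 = h*(h + 1/3)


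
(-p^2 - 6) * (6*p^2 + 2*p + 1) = -6*p^4 - 2*p^3 - 37*p^2 - 12*p - 6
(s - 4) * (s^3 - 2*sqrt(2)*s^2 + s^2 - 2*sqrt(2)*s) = s^4 - 3*s^3 - 2*sqrt(2)*s^3 - 4*s^2 + 6*sqrt(2)*s^2 + 8*sqrt(2)*s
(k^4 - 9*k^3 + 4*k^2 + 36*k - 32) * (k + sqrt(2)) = k^5 - 9*k^4 + sqrt(2)*k^4 - 9*sqrt(2)*k^3 + 4*k^3 + 4*sqrt(2)*k^2 + 36*k^2 - 32*k + 36*sqrt(2)*k - 32*sqrt(2)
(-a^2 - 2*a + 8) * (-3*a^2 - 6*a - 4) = 3*a^4 + 12*a^3 - 8*a^2 - 40*a - 32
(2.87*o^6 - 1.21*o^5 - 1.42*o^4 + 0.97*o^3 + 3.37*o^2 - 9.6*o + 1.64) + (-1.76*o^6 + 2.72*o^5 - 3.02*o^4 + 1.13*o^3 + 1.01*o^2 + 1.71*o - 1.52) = 1.11*o^6 + 1.51*o^5 - 4.44*o^4 + 2.1*o^3 + 4.38*o^2 - 7.89*o + 0.12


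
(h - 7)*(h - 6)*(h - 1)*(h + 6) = h^4 - 8*h^3 - 29*h^2 + 288*h - 252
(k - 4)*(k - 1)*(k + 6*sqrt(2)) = k^3 - 5*k^2 + 6*sqrt(2)*k^2 - 30*sqrt(2)*k + 4*k + 24*sqrt(2)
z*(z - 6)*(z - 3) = z^3 - 9*z^2 + 18*z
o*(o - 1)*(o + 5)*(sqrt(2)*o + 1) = sqrt(2)*o^4 + o^3 + 4*sqrt(2)*o^3 - 5*sqrt(2)*o^2 + 4*o^2 - 5*o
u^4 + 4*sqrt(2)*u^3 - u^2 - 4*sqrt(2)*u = u*(u - 1)*(u + 1)*(u + 4*sqrt(2))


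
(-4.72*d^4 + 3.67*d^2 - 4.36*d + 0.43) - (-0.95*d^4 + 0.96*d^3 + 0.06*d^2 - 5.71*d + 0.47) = -3.77*d^4 - 0.96*d^3 + 3.61*d^2 + 1.35*d - 0.04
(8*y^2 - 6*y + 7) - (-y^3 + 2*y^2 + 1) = y^3 + 6*y^2 - 6*y + 6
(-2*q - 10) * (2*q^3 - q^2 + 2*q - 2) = -4*q^4 - 18*q^3 + 6*q^2 - 16*q + 20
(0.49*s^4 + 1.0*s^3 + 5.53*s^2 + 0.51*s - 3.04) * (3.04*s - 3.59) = 1.4896*s^5 + 1.2809*s^4 + 13.2212*s^3 - 18.3023*s^2 - 11.0725*s + 10.9136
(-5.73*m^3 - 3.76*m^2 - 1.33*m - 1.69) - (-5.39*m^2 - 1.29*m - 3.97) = -5.73*m^3 + 1.63*m^2 - 0.04*m + 2.28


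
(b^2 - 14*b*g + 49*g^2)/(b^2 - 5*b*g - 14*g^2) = (b - 7*g)/(b + 2*g)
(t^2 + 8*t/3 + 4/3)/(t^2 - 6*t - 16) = (t + 2/3)/(t - 8)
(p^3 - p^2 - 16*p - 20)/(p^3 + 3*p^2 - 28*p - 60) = (p + 2)/(p + 6)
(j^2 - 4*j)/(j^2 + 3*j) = (j - 4)/(j + 3)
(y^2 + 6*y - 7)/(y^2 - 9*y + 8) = (y + 7)/(y - 8)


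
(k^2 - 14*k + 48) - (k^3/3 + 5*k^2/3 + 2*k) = -k^3/3 - 2*k^2/3 - 16*k + 48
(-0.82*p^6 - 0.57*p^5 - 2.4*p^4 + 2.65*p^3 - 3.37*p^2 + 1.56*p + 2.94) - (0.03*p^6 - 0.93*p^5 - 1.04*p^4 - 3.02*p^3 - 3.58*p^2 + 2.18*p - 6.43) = -0.85*p^6 + 0.36*p^5 - 1.36*p^4 + 5.67*p^3 + 0.21*p^2 - 0.62*p + 9.37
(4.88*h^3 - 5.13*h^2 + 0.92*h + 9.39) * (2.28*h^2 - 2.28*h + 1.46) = 11.1264*h^5 - 22.8228*h^4 + 20.9188*h^3 + 11.8218*h^2 - 20.066*h + 13.7094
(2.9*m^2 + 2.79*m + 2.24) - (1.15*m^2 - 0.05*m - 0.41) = 1.75*m^2 + 2.84*m + 2.65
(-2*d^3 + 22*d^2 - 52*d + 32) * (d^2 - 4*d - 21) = -2*d^5 + 30*d^4 - 98*d^3 - 222*d^2 + 964*d - 672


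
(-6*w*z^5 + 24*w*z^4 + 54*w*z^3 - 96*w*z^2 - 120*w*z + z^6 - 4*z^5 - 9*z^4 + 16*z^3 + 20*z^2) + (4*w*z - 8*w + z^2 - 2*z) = -6*w*z^5 + 24*w*z^4 + 54*w*z^3 - 96*w*z^2 - 116*w*z - 8*w + z^6 - 4*z^5 - 9*z^4 + 16*z^3 + 21*z^2 - 2*z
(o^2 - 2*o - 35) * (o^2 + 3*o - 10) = o^4 + o^3 - 51*o^2 - 85*o + 350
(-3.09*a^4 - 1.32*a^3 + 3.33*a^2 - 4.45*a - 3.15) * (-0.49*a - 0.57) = 1.5141*a^5 + 2.4081*a^4 - 0.8793*a^3 + 0.2824*a^2 + 4.08*a + 1.7955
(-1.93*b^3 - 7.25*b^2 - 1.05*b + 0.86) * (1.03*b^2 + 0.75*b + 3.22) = -1.9879*b^5 - 8.915*b^4 - 12.7336*b^3 - 23.2467*b^2 - 2.736*b + 2.7692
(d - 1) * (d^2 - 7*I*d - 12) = d^3 - d^2 - 7*I*d^2 - 12*d + 7*I*d + 12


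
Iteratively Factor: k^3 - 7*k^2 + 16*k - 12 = (k - 3)*(k^2 - 4*k + 4) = (k - 3)*(k - 2)*(k - 2)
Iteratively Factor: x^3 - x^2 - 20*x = (x)*(x^2 - x - 20) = x*(x + 4)*(x - 5)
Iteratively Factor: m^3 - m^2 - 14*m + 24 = (m - 3)*(m^2 + 2*m - 8) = (m - 3)*(m + 4)*(m - 2)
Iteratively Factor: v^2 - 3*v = (v)*(v - 3)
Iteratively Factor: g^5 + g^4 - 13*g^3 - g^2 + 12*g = (g + 4)*(g^4 - 3*g^3 - g^2 + 3*g) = g*(g + 4)*(g^3 - 3*g^2 - g + 3) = g*(g - 1)*(g + 4)*(g^2 - 2*g - 3) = g*(g - 1)*(g + 1)*(g + 4)*(g - 3)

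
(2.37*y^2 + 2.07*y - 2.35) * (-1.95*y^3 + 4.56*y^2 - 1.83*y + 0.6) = -4.6215*y^5 + 6.7707*y^4 + 9.6846*y^3 - 13.0821*y^2 + 5.5425*y - 1.41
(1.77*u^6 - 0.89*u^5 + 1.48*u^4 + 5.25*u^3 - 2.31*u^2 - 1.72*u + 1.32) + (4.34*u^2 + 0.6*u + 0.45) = 1.77*u^6 - 0.89*u^5 + 1.48*u^4 + 5.25*u^3 + 2.03*u^2 - 1.12*u + 1.77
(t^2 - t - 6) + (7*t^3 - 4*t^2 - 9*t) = 7*t^3 - 3*t^2 - 10*t - 6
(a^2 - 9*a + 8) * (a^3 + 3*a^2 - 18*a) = a^5 - 6*a^4 - 37*a^3 + 186*a^2 - 144*a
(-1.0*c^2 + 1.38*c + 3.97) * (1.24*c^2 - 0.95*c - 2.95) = -1.24*c^4 + 2.6612*c^3 + 6.5618*c^2 - 7.8425*c - 11.7115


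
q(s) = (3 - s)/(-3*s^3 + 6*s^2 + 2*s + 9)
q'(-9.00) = 0.00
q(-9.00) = 0.00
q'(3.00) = 0.08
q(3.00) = 0.00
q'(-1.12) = 0.22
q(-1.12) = 0.22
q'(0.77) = -0.16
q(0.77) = 0.18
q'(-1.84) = 0.10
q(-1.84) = 0.11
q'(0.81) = -0.15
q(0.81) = 0.17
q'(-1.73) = 0.12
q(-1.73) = 0.12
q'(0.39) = -0.22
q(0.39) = 0.25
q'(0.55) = -0.20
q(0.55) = 0.21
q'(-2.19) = 0.07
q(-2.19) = 0.08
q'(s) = (3 - s)*(9*s^2 - 12*s - 2)/(-3*s^3 + 6*s^2 + 2*s + 9)^2 - 1/(-3*s^3 + 6*s^2 + 2*s + 9)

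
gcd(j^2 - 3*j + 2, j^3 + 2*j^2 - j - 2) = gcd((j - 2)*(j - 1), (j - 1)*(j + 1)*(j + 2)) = j - 1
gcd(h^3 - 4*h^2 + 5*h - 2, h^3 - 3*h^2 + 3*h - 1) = h^2 - 2*h + 1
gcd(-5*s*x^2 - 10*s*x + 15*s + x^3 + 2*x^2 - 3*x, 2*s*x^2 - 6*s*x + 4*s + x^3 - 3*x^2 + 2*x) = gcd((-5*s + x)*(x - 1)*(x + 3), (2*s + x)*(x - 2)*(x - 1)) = x - 1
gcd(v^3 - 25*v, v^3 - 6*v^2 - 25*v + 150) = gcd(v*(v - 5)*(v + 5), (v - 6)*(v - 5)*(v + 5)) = v^2 - 25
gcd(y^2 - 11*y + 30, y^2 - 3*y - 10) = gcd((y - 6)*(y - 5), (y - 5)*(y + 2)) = y - 5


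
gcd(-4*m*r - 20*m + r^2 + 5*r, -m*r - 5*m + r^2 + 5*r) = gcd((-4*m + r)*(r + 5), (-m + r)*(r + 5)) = r + 5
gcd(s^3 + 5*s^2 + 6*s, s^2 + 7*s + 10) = s + 2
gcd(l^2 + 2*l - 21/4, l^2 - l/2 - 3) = 1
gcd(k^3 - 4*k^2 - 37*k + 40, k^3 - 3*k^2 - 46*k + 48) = k^2 - 9*k + 8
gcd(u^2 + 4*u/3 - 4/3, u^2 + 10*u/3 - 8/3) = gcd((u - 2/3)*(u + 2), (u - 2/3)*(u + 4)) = u - 2/3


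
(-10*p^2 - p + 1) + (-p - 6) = -10*p^2 - 2*p - 5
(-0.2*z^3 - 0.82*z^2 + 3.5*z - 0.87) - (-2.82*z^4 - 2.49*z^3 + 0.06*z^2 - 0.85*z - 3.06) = 2.82*z^4 + 2.29*z^3 - 0.88*z^2 + 4.35*z + 2.19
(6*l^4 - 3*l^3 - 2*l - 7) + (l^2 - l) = 6*l^4 - 3*l^3 + l^2 - 3*l - 7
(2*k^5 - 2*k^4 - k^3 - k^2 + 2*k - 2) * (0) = 0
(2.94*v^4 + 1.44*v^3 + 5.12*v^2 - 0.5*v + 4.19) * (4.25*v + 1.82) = 12.495*v^5 + 11.4708*v^4 + 24.3808*v^3 + 7.1934*v^2 + 16.8975*v + 7.6258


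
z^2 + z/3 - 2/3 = (z - 2/3)*(z + 1)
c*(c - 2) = c^2 - 2*c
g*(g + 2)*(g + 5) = g^3 + 7*g^2 + 10*g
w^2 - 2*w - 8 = (w - 4)*(w + 2)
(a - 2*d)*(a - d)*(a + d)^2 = a^4 - a^3*d - 3*a^2*d^2 + a*d^3 + 2*d^4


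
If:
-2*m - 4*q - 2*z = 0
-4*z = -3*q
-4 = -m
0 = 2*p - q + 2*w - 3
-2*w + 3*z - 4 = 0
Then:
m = 4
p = 97/22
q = -16/11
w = -40/11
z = -12/11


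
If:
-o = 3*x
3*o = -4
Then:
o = -4/3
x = 4/9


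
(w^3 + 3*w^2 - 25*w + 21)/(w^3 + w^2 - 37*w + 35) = (w - 3)/(w - 5)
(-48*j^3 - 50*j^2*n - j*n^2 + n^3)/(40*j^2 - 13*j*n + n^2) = (-6*j^2 - 7*j*n - n^2)/(5*j - n)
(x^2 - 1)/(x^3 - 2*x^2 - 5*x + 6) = (x + 1)/(x^2 - x - 6)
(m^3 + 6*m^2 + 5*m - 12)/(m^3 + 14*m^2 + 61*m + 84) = (m - 1)/(m + 7)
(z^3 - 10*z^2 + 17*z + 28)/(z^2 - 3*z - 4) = z - 7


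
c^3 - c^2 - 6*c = c*(c - 3)*(c + 2)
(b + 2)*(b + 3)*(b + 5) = b^3 + 10*b^2 + 31*b + 30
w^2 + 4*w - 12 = (w - 2)*(w + 6)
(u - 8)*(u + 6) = u^2 - 2*u - 48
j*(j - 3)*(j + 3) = j^3 - 9*j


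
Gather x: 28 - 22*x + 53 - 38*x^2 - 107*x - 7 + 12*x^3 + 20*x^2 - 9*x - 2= 12*x^3 - 18*x^2 - 138*x + 72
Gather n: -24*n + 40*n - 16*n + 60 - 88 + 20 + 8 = 0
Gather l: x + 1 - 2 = x - 1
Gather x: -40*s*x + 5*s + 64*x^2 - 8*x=5*s + 64*x^2 + x*(-40*s - 8)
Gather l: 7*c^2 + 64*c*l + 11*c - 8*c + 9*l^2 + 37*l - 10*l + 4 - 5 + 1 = 7*c^2 + 3*c + 9*l^2 + l*(64*c + 27)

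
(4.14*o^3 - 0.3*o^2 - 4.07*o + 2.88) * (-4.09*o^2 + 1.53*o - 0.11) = -16.9326*o^5 + 7.5612*o^4 + 15.7319*o^3 - 17.9733*o^2 + 4.8541*o - 0.3168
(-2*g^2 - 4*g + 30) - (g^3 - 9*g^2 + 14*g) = -g^3 + 7*g^2 - 18*g + 30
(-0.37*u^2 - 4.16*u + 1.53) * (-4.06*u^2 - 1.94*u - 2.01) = 1.5022*u^4 + 17.6074*u^3 + 2.6023*u^2 + 5.3934*u - 3.0753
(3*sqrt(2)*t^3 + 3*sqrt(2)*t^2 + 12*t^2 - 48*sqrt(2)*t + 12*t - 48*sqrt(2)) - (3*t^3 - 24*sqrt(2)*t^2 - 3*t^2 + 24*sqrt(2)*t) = -3*t^3 + 3*sqrt(2)*t^3 + 15*t^2 + 27*sqrt(2)*t^2 - 72*sqrt(2)*t + 12*t - 48*sqrt(2)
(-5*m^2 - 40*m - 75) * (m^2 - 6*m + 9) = -5*m^4 - 10*m^3 + 120*m^2 + 90*m - 675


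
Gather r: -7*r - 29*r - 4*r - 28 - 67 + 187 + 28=120 - 40*r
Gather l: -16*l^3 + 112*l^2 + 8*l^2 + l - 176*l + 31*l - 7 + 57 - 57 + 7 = -16*l^3 + 120*l^2 - 144*l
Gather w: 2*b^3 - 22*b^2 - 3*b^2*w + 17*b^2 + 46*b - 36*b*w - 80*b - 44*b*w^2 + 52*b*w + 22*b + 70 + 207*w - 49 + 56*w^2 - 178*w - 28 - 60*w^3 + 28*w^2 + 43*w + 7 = 2*b^3 - 5*b^2 - 12*b - 60*w^3 + w^2*(84 - 44*b) + w*(-3*b^2 + 16*b + 72)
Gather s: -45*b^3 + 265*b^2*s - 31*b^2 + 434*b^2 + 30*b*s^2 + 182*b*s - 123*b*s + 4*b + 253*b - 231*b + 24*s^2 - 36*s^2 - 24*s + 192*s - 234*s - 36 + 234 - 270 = -45*b^3 + 403*b^2 + 26*b + s^2*(30*b - 12) + s*(265*b^2 + 59*b - 66) - 72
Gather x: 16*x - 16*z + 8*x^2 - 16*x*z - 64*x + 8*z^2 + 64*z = 8*x^2 + x*(-16*z - 48) + 8*z^2 + 48*z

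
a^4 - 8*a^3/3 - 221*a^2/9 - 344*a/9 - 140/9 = (a - 7)*(a + 2/3)*(a + 5/3)*(a + 2)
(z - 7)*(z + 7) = z^2 - 49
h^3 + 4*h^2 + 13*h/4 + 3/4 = (h + 1/2)^2*(h + 3)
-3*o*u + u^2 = u*(-3*o + u)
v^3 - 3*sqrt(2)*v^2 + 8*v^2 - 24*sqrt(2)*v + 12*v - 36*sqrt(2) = (v + 2)*(v + 6)*(v - 3*sqrt(2))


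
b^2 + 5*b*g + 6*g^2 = (b + 2*g)*(b + 3*g)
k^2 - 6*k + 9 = (k - 3)^2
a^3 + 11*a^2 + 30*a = a*(a + 5)*(a + 6)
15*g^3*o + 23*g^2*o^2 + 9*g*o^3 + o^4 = o*(g + o)*(3*g + o)*(5*g + o)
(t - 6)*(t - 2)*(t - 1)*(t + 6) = t^4 - 3*t^3 - 34*t^2 + 108*t - 72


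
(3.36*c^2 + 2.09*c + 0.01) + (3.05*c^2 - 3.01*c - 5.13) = 6.41*c^2 - 0.92*c - 5.12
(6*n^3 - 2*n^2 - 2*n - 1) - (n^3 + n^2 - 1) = 5*n^3 - 3*n^2 - 2*n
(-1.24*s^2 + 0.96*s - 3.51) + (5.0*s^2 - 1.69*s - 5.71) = 3.76*s^2 - 0.73*s - 9.22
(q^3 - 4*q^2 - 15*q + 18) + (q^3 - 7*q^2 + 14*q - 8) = 2*q^3 - 11*q^2 - q + 10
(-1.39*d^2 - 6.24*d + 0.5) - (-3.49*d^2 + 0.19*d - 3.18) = 2.1*d^2 - 6.43*d + 3.68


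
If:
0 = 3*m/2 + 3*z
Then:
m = -2*z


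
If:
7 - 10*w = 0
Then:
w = 7/10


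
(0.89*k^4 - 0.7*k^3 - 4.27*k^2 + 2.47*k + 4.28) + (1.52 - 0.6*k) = 0.89*k^4 - 0.7*k^3 - 4.27*k^2 + 1.87*k + 5.8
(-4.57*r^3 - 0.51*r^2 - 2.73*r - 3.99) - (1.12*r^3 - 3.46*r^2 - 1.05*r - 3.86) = -5.69*r^3 + 2.95*r^2 - 1.68*r - 0.13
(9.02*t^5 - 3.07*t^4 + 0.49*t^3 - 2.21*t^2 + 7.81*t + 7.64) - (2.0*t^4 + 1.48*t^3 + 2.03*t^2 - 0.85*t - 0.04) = 9.02*t^5 - 5.07*t^4 - 0.99*t^3 - 4.24*t^2 + 8.66*t + 7.68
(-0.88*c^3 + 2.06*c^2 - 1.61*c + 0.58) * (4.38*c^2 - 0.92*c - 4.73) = -3.8544*c^5 + 9.8324*c^4 - 4.7846*c^3 - 5.7222*c^2 + 7.0817*c - 2.7434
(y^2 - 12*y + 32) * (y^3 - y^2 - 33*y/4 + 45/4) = y^5 - 13*y^4 + 143*y^3/4 + 313*y^2/4 - 399*y + 360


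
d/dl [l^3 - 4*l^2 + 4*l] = 3*l^2 - 8*l + 4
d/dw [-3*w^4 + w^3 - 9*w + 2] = -12*w^3 + 3*w^2 - 9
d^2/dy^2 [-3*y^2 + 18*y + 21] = -6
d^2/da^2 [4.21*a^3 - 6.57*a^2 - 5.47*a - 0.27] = 25.26*a - 13.14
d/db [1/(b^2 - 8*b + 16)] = 2*(4 - b)/(b^2 - 8*b + 16)^2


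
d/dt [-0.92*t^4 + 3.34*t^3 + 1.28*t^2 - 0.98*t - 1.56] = -3.68*t^3 + 10.02*t^2 + 2.56*t - 0.98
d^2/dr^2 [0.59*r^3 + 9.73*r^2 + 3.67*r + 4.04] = 3.54*r + 19.46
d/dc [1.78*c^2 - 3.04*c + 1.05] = 3.56*c - 3.04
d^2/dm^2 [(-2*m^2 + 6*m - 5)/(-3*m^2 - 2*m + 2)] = 2*(-66*m^3 + 171*m^2 - 18*m + 34)/(27*m^6 + 54*m^5 - 18*m^4 - 64*m^3 + 12*m^2 + 24*m - 8)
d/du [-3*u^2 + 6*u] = 6 - 6*u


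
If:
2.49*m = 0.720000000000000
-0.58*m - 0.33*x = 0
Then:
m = 0.29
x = -0.51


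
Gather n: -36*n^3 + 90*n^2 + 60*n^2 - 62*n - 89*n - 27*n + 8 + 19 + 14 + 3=-36*n^3 + 150*n^2 - 178*n + 44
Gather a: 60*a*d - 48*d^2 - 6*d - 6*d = 60*a*d - 48*d^2 - 12*d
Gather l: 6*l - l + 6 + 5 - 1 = 5*l + 10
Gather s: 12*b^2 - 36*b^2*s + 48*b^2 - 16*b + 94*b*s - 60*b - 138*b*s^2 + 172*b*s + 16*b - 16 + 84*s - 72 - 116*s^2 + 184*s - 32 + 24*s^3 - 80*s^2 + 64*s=60*b^2 - 60*b + 24*s^3 + s^2*(-138*b - 196) + s*(-36*b^2 + 266*b + 332) - 120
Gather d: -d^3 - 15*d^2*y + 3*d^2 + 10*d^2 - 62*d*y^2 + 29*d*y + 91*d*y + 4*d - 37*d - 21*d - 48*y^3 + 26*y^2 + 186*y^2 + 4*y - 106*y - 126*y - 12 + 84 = -d^3 + d^2*(13 - 15*y) + d*(-62*y^2 + 120*y - 54) - 48*y^3 + 212*y^2 - 228*y + 72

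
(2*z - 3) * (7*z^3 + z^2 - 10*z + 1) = 14*z^4 - 19*z^3 - 23*z^2 + 32*z - 3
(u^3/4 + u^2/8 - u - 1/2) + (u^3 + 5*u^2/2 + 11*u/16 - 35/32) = 5*u^3/4 + 21*u^2/8 - 5*u/16 - 51/32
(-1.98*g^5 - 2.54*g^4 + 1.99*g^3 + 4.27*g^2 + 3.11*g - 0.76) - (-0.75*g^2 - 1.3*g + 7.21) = -1.98*g^5 - 2.54*g^4 + 1.99*g^3 + 5.02*g^2 + 4.41*g - 7.97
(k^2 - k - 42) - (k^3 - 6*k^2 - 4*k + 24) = -k^3 + 7*k^2 + 3*k - 66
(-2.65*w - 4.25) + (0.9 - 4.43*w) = -7.08*w - 3.35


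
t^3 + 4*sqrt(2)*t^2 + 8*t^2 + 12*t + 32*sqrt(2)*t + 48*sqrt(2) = (t + 2)*(t + 6)*(t + 4*sqrt(2))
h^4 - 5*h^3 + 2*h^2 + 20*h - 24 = (h - 3)*(h - 2)^2*(h + 2)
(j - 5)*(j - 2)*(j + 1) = j^3 - 6*j^2 + 3*j + 10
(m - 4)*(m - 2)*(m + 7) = m^3 + m^2 - 34*m + 56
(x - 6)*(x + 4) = x^2 - 2*x - 24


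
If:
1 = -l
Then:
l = -1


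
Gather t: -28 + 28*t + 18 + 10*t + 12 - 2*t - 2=36*t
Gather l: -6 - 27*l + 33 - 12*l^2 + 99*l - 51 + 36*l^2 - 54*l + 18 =24*l^2 + 18*l - 6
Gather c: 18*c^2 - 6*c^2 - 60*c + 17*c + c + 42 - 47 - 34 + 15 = 12*c^2 - 42*c - 24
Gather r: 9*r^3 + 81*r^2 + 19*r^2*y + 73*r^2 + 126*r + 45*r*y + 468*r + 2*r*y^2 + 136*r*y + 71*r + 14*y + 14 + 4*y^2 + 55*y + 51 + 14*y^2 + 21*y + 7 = 9*r^3 + r^2*(19*y + 154) + r*(2*y^2 + 181*y + 665) + 18*y^2 + 90*y + 72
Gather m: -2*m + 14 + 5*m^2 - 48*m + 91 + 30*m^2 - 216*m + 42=35*m^2 - 266*m + 147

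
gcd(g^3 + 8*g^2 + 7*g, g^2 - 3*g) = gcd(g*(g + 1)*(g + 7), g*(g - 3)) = g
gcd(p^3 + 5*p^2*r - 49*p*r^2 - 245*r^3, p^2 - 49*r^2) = p^2 - 49*r^2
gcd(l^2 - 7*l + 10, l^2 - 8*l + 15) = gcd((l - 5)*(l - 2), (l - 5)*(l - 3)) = l - 5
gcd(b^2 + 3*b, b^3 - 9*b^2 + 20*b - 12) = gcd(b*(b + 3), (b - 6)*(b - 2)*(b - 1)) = 1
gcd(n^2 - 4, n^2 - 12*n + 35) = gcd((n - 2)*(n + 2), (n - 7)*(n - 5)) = 1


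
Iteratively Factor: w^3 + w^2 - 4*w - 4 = (w + 2)*(w^2 - w - 2) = (w + 1)*(w + 2)*(w - 2)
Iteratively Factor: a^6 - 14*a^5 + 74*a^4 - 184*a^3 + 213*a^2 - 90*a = (a - 3)*(a^5 - 11*a^4 + 41*a^3 - 61*a^2 + 30*a) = (a - 3)*(a - 2)*(a^4 - 9*a^3 + 23*a^2 - 15*a) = (a - 3)^2*(a - 2)*(a^3 - 6*a^2 + 5*a) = a*(a - 3)^2*(a - 2)*(a^2 - 6*a + 5) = a*(a - 5)*(a - 3)^2*(a - 2)*(a - 1)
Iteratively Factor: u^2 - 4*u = (u - 4)*(u)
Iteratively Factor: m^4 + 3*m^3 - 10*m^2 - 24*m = (m)*(m^3 + 3*m^2 - 10*m - 24) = m*(m - 3)*(m^2 + 6*m + 8) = m*(m - 3)*(m + 4)*(m + 2)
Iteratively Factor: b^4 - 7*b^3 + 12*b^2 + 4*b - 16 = (b - 2)*(b^3 - 5*b^2 + 2*b + 8) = (b - 4)*(b - 2)*(b^2 - b - 2) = (b - 4)*(b - 2)*(b + 1)*(b - 2)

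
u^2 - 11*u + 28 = (u - 7)*(u - 4)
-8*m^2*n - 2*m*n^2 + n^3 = n*(-4*m + n)*(2*m + n)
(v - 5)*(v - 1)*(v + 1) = v^3 - 5*v^2 - v + 5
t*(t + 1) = t^2 + t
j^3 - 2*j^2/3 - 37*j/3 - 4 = (j - 4)*(j + 1/3)*(j + 3)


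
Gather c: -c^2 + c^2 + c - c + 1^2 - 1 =0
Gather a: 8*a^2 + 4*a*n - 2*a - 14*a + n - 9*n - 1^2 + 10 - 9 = 8*a^2 + a*(4*n - 16) - 8*n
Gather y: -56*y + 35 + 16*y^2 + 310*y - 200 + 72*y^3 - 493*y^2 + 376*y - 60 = 72*y^3 - 477*y^2 + 630*y - 225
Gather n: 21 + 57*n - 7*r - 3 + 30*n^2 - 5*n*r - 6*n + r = 30*n^2 + n*(51 - 5*r) - 6*r + 18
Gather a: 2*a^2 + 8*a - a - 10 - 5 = 2*a^2 + 7*a - 15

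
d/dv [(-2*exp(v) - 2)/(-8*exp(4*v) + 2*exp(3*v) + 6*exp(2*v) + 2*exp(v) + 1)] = (-48*exp(4*v) - 56*exp(3*v) + 24*exp(2*v) + 24*exp(v) + 2)*exp(v)/(64*exp(8*v) - 32*exp(7*v) - 92*exp(6*v) - 8*exp(5*v) + 28*exp(4*v) + 28*exp(3*v) + 16*exp(2*v) + 4*exp(v) + 1)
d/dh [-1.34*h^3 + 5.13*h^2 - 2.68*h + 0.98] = -4.02*h^2 + 10.26*h - 2.68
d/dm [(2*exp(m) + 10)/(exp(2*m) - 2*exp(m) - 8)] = 2*(2*(1 - exp(m))*(exp(m) + 5) + exp(2*m) - 2*exp(m) - 8)*exp(m)/(-exp(2*m) + 2*exp(m) + 8)^2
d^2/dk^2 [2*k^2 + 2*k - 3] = 4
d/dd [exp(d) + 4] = exp(d)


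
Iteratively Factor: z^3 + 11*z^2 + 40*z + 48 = (z + 3)*(z^2 + 8*z + 16) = (z + 3)*(z + 4)*(z + 4)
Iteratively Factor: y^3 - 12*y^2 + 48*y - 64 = (y - 4)*(y^2 - 8*y + 16) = (y - 4)^2*(y - 4)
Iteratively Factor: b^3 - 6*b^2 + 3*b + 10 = (b - 2)*(b^2 - 4*b - 5) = (b - 5)*(b - 2)*(b + 1)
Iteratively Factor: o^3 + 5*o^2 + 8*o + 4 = (o + 1)*(o^2 + 4*o + 4) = (o + 1)*(o + 2)*(o + 2)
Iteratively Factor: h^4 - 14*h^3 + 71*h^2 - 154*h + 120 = (h - 3)*(h^3 - 11*h^2 + 38*h - 40) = (h - 4)*(h - 3)*(h^2 - 7*h + 10) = (h - 5)*(h - 4)*(h - 3)*(h - 2)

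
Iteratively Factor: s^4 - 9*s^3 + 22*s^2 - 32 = (s - 4)*(s^3 - 5*s^2 + 2*s + 8) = (s - 4)*(s - 2)*(s^2 - 3*s - 4) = (s - 4)*(s - 2)*(s + 1)*(s - 4)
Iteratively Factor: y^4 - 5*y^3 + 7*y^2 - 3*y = (y)*(y^3 - 5*y^2 + 7*y - 3) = y*(y - 3)*(y^2 - 2*y + 1) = y*(y - 3)*(y - 1)*(y - 1)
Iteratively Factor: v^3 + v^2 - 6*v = (v + 3)*(v^2 - 2*v) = (v - 2)*(v + 3)*(v)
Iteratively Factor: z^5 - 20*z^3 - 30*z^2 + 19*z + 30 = (z + 1)*(z^4 - z^3 - 19*z^2 - 11*z + 30) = (z - 1)*(z + 1)*(z^3 - 19*z - 30) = (z - 1)*(z + 1)*(z + 2)*(z^2 - 2*z - 15) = (z - 5)*(z - 1)*(z + 1)*(z + 2)*(z + 3)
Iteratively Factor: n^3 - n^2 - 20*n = (n - 5)*(n^2 + 4*n) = n*(n - 5)*(n + 4)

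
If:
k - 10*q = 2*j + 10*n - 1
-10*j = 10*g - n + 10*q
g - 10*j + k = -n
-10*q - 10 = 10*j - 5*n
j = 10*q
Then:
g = 137/102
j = -265/204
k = -2749/204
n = -175/204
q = -53/408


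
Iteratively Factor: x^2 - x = (x)*(x - 1)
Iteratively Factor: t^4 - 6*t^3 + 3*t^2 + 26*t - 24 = (t - 4)*(t^3 - 2*t^2 - 5*t + 6) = (t - 4)*(t - 3)*(t^2 + t - 2) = (t - 4)*(t - 3)*(t + 2)*(t - 1)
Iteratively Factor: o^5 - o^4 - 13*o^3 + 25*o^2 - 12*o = (o)*(o^4 - o^3 - 13*o^2 + 25*o - 12) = o*(o - 1)*(o^3 - 13*o + 12) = o*(o - 3)*(o - 1)*(o^2 + 3*o - 4) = o*(o - 3)*(o - 1)*(o + 4)*(o - 1)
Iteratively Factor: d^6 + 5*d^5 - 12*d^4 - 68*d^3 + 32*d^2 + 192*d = (d - 2)*(d^5 + 7*d^4 + 2*d^3 - 64*d^2 - 96*d) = (d - 2)*(d + 2)*(d^4 + 5*d^3 - 8*d^2 - 48*d) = (d - 2)*(d + 2)*(d + 4)*(d^3 + d^2 - 12*d) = (d - 2)*(d + 2)*(d + 4)^2*(d^2 - 3*d) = (d - 3)*(d - 2)*(d + 2)*(d + 4)^2*(d)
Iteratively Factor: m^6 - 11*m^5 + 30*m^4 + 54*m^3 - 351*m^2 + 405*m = (m - 3)*(m^5 - 8*m^4 + 6*m^3 + 72*m^2 - 135*m) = (m - 3)^2*(m^4 - 5*m^3 - 9*m^2 + 45*m) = (m - 3)^3*(m^3 - 2*m^2 - 15*m) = (m - 3)^3*(m + 3)*(m^2 - 5*m) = m*(m - 3)^3*(m + 3)*(m - 5)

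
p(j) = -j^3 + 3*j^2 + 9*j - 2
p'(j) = -3*j^2 + 6*j + 9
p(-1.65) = -4.19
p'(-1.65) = -9.07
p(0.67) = 5.08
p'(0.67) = 11.67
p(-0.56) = -5.92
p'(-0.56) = 4.70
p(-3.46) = 44.20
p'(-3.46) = -47.67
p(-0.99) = -7.00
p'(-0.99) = 0.12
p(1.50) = 14.88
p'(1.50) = 11.25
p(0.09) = -1.17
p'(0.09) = 9.52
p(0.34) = 1.37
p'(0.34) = 10.69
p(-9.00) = 889.00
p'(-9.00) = -288.00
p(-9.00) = 889.00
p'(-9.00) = -288.00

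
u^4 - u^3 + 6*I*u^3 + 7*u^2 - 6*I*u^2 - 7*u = u*(u + 7*I)*(-I*u + I)*(I*u + 1)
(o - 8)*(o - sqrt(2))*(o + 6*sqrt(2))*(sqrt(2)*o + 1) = sqrt(2)*o^4 - 8*sqrt(2)*o^3 + 11*o^3 - 88*o^2 - 7*sqrt(2)*o^2 - 12*o + 56*sqrt(2)*o + 96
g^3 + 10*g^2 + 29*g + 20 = (g + 1)*(g + 4)*(g + 5)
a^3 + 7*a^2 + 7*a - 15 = (a - 1)*(a + 3)*(a + 5)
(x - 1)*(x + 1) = x^2 - 1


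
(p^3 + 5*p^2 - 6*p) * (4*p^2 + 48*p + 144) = 4*p^5 + 68*p^4 + 360*p^3 + 432*p^2 - 864*p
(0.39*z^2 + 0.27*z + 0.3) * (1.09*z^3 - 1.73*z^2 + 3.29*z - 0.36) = 0.4251*z^5 - 0.3804*z^4 + 1.143*z^3 + 0.2289*z^2 + 0.8898*z - 0.108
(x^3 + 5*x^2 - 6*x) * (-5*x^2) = -5*x^5 - 25*x^4 + 30*x^3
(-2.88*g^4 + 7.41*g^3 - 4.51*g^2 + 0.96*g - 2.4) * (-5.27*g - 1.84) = 15.1776*g^5 - 33.7515*g^4 + 10.1333*g^3 + 3.2392*g^2 + 10.8816*g + 4.416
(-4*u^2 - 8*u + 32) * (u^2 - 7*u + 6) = -4*u^4 + 20*u^3 + 64*u^2 - 272*u + 192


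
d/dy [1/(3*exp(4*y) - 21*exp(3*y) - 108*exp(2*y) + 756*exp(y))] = (-4*exp(3*y) + 21*exp(2*y) + 72*exp(y) - 252)*exp(-y)/(3*(exp(3*y) - 7*exp(2*y) - 36*exp(y) + 252)^2)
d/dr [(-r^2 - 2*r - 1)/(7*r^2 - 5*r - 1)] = (19*r^2 + 16*r - 3)/(49*r^4 - 70*r^3 + 11*r^2 + 10*r + 1)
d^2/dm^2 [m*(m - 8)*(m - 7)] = 6*m - 30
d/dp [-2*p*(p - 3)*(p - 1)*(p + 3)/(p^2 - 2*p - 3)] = 2*(-2*p^3 - 5*p^2 - 4*p + 3)/(p^2 + 2*p + 1)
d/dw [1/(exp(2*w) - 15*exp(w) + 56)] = (15 - 2*exp(w))*exp(w)/(exp(2*w) - 15*exp(w) + 56)^2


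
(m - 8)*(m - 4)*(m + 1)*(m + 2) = m^4 - 9*m^3 - 2*m^2 + 72*m + 64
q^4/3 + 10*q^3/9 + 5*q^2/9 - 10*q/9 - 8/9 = (q/3 + 1/3)*(q - 1)*(q + 4/3)*(q + 2)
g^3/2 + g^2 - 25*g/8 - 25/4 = (g/2 + 1)*(g - 5/2)*(g + 5/2)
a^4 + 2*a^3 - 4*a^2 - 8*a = a*(a - 2)*(a + 2)^2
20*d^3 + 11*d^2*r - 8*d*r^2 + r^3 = (-5*d + r)*(-4*d + r)*(d + r)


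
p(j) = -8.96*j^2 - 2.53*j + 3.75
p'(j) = -17.92*j - 2.53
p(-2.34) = -39.39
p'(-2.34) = 39.40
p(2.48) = -57.63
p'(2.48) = -46.97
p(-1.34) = -8.95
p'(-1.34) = 21.48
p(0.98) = -7.33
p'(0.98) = -20.09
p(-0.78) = 0.27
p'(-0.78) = 11.45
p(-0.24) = 3.84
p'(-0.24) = 1.77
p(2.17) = -43.93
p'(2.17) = -41.42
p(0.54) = -0.23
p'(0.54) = -12.21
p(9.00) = -744.78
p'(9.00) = -163.81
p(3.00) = -84.48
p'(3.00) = -56.29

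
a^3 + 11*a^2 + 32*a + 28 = (a + 2)^2*(a + 7)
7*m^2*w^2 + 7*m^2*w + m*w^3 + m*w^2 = w*(7*m + w)*(m*w + m)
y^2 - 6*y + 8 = (y - 4)*(y - 2)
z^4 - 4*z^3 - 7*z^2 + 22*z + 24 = (z - 4)*(z - 3)*(z + 1)*(z + 2)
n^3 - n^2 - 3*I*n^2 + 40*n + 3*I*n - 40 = (n - 1)*(n - 8*I)*(n + 5*I)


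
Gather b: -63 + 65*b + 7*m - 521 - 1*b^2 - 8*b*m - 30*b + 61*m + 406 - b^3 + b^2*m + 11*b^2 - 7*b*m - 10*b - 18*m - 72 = -b^3 + b^2*(m + 10) + b*(25 - 15*m) + 50*m - 250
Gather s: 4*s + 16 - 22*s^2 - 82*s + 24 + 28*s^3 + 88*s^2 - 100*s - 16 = 28*s^3 + 66*s^2 - 178*s + 24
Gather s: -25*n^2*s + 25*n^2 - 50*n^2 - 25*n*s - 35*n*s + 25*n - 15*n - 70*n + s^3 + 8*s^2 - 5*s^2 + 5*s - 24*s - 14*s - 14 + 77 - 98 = -25*n^2 - 60*n + s^3 + 3*s^2 + s*(-25*n^2 - 60*n - 33) - 35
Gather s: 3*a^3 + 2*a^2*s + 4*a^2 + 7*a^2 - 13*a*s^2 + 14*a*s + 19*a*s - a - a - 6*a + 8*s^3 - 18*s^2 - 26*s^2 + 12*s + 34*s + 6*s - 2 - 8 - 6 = 3*a^3 + 11*a^2 - 8*a + 8*s^3 + s^2*(-13*a - 44) + s*(2*a^2 + 33*a + 52) - 16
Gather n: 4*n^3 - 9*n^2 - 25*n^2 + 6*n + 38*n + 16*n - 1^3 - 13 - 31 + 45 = 4*n^3 - 34*n^2 + 60*n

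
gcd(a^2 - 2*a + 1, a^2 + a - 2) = a - 1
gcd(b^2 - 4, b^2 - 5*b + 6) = b - 2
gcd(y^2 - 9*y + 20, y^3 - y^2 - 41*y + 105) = y - 5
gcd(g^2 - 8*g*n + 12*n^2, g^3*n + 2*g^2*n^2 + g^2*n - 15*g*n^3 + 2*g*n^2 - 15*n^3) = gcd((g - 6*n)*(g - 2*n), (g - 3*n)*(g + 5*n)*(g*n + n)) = 1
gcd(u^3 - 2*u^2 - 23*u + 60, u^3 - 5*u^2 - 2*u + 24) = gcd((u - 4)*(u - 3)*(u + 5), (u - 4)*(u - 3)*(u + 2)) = u^2 - 7*u + 12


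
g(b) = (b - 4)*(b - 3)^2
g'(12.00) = 225.00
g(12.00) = 648.00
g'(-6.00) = 261.00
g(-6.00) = -810.00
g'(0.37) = 26.01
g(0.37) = -25.11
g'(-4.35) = 176.77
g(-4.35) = -451.09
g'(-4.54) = 185.63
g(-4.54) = -485.51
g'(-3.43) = 136.89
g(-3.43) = -307.19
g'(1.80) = 6.72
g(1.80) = -3.17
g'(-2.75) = 110.69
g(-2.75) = -223.17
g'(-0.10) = 35.03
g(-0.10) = -39.40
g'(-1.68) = 75.07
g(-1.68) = -124.41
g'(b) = (b - 4)*(2*b - 6) + (b - 3)^2 = (b - 3)*(3*b - 11)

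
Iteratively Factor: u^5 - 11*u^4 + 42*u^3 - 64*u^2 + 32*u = (u - 1)*(u^4 - 10*u^3 + 32*u^2 - 32*u) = (u - 4)*(u - 1)*(u^3 - 6*u^2 + 8*u) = u*(u - 4)*(u - 1)*(u^2 - 6*u + 8) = u*(u - 4)*(u - 2)*(u - 1)*(u - 4)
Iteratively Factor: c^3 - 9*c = (c + 3)*(c^2 - 3*c) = (c - 3)*(c + 3)*(c)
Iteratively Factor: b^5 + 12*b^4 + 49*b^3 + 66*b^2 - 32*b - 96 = (b + 2)*(b^4 + 10*b^3 + 29*b^2 + 8*b - 48) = (b + 2)*(b + 4)*(b^3 + 6*b^2 + 5*b - 12) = (b + 2)*(b + 4)^2*(b^2 + 2*b - 3) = (b - 1)*(b + 2)*(b + 4)^2*(b + 3)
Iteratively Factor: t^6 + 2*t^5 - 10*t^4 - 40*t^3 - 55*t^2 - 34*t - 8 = (t + 1)*(t^5 + t^4 - 11*t^3 - 29*t^2 - 26*t - 8) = (t + 1)^2*(t^4 - 11*t^2 - 18*t - 8) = (t + 1)^2*(t + 2)*(t^3 - 2*t^2 - 7*t - 4) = (t - 4)*(t + 1)^2*(t + 2)*(t^2 + 2*t + 1) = (t - 4)*(t + 1)^3*(t + 2)*(t + 1)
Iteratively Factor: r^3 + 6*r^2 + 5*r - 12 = (r - 1)*(r^2 + 7*r + 12) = (r - 1)*(r + 3)*(r + 4)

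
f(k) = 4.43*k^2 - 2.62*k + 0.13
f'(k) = 8.86*k - 2.62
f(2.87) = 29.10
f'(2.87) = 22.81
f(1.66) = 7.99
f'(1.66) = 12.09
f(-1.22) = 9.92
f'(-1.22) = -13.43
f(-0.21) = 0.88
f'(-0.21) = -4.48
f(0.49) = -0.09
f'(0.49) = 1.72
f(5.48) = 118.81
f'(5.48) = 45.93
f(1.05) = 2.26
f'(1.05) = 6.68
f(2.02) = 12.91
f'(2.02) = 15.28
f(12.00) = 606.61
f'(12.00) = 103.70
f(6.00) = 143.89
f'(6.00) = 50.54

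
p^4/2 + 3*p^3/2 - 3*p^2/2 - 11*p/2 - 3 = (p/2 + 1/2)*(p - 2)*(p + 1)*(p + 3)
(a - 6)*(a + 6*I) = a^2 - 6*a + 6*I*a - 36*I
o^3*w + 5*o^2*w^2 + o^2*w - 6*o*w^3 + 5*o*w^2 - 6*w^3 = (o - w)*(o + 6*w)*(o*w + w)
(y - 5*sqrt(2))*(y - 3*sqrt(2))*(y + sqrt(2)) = y^3 - 7*sqrt(2)*y^2 + 14*y + 30*sqrt(2)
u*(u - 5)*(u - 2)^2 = u^4 - 9*u^3 + 24*u^2 - 20*u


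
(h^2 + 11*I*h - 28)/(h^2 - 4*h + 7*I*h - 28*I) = (h + 4*I)/(h - 4)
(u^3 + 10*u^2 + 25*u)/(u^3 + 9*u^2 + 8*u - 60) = u*(u + 5)/(u^2 + 4*u - 12)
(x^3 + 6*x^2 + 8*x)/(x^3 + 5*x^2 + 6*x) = (x + 4)/(x + 3)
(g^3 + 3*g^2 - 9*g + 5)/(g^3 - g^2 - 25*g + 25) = (g - 1)/(g - 5)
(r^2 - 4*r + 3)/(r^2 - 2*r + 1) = (r - 3)/(r - 1)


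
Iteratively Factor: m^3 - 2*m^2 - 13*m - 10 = (m - 5)*(m^2 + 3*m + 2) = (m - 5)*(m + 2)*(m + 1)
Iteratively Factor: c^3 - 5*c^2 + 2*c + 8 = (c - 4)*(c^2 - c - 2) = (c - 4)*(c + 1)*(c - 2)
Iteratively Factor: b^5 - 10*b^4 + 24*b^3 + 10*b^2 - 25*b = (b - 5)*(b^4 - 5*b^3 - b^2 + 5*b) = (b - 5)^2*(b^3 - b) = b*(b - 5)^2*(b^2 - 1) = b*(b - 5)^2*(b + 1)*(b - 1)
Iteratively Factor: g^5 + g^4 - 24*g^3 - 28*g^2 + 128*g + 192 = (g - 4)*(g^4 + 5*g^3 - 4*g^2 - 44*g - 48) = (g - 4)*(g + 2)*(g^3 + 3*g^2 - 10*g - 24) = (g - 4)*(g - 3)*(g + 2)*(g^2 + 6*g + 8) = (g - 4)*(g - 3)*(g + 2)^2*(g + 4)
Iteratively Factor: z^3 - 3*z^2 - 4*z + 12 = (z + 2)*(z^2 - 5*z + 6) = (z - 2)*(z + 2)*(z - 3)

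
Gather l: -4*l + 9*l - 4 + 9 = 5*l + 5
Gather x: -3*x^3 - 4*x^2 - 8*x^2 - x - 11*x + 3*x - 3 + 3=-3*x^3 - 12*x^2 - 9*x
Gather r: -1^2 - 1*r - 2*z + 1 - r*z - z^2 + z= r*(-z - 1) - z^2 - z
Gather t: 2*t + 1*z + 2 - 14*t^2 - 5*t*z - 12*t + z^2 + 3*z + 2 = -14*t^2 + t*(-5*z - 10) + z^2 + 4*z + 4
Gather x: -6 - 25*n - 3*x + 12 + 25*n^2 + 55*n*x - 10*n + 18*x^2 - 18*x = 25*n^2 - 35*n + 18*x^2 + x*(55*n - 21) + 6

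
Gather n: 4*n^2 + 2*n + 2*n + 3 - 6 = 4*n^2 + 4*n - 3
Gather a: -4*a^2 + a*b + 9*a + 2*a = -4*a^2 + a*(b + 11)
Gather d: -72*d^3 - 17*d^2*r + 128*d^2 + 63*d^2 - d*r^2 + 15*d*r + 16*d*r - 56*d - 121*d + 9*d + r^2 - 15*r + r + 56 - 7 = -72*d^3 + d^2*(191 - 17*r) + d*(-r^2 + 31*r - 168) + r^2 - 14*r + 49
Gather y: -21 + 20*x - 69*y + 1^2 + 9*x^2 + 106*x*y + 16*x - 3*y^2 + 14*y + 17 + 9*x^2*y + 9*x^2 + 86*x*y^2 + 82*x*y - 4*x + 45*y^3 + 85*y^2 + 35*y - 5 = 18*x^2 + 32*x + 45*y^3 + y^2*(86*x + 82) + y*(9*x^2 + 188*x - 20) - 8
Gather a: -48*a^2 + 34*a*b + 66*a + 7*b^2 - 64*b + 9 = -48*a^2 + a*(34*b + 66) + 7*b^2 - 64*b + 9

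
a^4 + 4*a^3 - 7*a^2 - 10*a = a*(a - 2)*(a + 1)*(a + 5)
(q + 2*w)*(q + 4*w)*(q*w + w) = q^3*w + 6*q^2*w^2 + q^2*w + 8*q*w^3 + 6*q*w^2 + 8*w^3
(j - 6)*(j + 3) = j^2 - 3*j - 18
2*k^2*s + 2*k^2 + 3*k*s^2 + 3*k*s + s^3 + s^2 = (k + s)*(2*k + s)*(s + 1)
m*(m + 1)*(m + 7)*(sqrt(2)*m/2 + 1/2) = sqrt(2)*m^4/2 + m^3/2 + 4*sqrt(2)*m^3 + 4*m^2 + 7*sqrt(2)*m^2/2 + 7*m/2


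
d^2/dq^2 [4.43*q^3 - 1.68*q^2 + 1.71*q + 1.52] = 26.58*q - 3.36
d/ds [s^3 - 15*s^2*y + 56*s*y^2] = 3*s^2 - 30*s*y + 56*y^2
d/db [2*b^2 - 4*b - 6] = 4*b - 4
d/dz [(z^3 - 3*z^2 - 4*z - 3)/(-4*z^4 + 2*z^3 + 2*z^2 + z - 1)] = (4*z^6 - 24*z^5 - 40*z^4 - 30*z^3 + 20*z^2 + 18*z + 7)/(16*z^8 - 16*z^7 - 12*z^6 + 16*z^4 - 3*z^2 - 2*z + 1)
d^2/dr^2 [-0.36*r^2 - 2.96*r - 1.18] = -0.720000000000000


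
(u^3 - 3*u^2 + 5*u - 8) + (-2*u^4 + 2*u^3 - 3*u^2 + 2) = -2*u^4 + 3*u^3 - 6*u^2 + 5*u - 6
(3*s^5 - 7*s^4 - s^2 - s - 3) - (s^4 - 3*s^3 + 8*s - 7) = 3*s^5 - 8*s^4 + 3*s^3 - s^2 - 9*s + 4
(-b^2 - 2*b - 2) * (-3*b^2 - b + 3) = 3*b^4 + 7*b^3 + 5*b^2 - 4*b - 6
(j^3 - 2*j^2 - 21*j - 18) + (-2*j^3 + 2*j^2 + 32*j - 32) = -j^3 + 11*j - 50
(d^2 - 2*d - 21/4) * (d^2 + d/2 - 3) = d^4 - 3*d^3/2 - 37*d^2/4 + 27*d/8 + 63/4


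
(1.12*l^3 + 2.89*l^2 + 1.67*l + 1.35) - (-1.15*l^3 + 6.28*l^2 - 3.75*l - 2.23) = 2.27*l^3 - 3.39*l^2 + 5.42*l + 3.58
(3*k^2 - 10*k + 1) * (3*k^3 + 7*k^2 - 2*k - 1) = 9*k^5 - 9*k^4 - 73*k^3 + 24*k^2 + 8*k - 1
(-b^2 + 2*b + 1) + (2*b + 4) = -b^2 + 4*b + 5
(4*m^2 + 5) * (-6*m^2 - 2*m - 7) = -24*m^4 - 8*m^3 - 58*m^2 - 10*m - 35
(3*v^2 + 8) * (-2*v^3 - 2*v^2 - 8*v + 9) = -6*v^5 - 6*v^4 - 40*v^3 + 11*v^2 - 64*v + 72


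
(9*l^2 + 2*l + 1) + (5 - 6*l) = 9*l^2 - 4*l + 6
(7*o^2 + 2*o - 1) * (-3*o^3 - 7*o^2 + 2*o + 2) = -21*o^5 - 55*o^4 + 3*o^3 + 25*o^2 + 2*o - 2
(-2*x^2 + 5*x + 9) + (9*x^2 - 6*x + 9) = 7*x^2 - x + 18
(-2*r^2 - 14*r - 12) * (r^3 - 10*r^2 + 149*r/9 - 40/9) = -2*r^5 + 6*r^4 + 854*r^3/9 - 926*r^2/9 - 1228*r/9 + 160/3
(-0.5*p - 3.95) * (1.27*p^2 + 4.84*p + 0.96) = -0.635*p^3 - 7.4365*p^2 - 19.598*p - 3.792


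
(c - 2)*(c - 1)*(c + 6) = c^3 + 3*c^2 - 16*c + 12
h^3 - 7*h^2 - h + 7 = (h - 7)*(h - 1)*(h + 1)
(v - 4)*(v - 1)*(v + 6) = v^3 + v^2 - 26*v + 24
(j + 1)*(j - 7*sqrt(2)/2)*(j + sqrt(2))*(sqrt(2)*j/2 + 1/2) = sqrt(2)*j^4/2 - 2*j^3 + sqrt(2)*j^3/2 - 19*sqrt(2)*j^2/4 - 2*j^2 - 19*sqrt(2)*j/4 - 7*j/2 - 7/2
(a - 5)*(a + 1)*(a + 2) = a^3 - 2*a^2 - 13*a - 10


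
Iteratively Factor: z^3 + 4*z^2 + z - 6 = (z + 3)*(z^2 + z - 2) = (z - 1)*(z + 3)*(z + 2)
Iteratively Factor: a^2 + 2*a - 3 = (a + 3)*(a - 1)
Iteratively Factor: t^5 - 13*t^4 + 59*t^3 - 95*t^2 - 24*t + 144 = (t - 3)*(t^4 - 10*t^3 + 29*t^2 - 8*t - 48) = (t - 4)*(t - 3)*(t^3 - 6*t^2 + 5*t + 12) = (t - 4)*(t - 3)^2*(t^2 - 3*t - 4) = (t - 4)^2*(t - 3)^2*(t + 1)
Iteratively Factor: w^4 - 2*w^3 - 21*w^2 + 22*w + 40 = (w - 2)*(w^3 - 21*w - 20) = (w - 2)*(w + 4)*(w^2 - 4*w - 5) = (w - 2)*(w + 1)*(w + 4)*(w - 5)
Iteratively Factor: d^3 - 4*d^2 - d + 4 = (d + 1)*(d^2 - 5*d + 4) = (d - 4)*(d + 1)*(d - 1)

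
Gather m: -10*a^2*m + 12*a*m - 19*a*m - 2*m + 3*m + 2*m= m*(-10*a^2 - 7*a + 3)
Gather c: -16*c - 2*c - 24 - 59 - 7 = -18*c - 90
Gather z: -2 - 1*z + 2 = -z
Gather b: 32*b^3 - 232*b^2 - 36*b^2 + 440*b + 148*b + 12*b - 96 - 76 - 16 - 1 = 32*b^3 - 268*b^2 + 600*b - 189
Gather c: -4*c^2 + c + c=-4*c^2 + 2*c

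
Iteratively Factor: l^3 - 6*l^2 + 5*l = (l)*(l^2 - 6*l + 5) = l*(l - 5)*(l - 1)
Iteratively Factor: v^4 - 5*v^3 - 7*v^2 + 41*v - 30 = (v + 3)*(v^3 - 8*v^2 + 17*v - 10) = (v - 1)*(v + 3)*(v^2 - 7*v + 10) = (v - 5)*(v - 1)*(v + 3)*(v - 2)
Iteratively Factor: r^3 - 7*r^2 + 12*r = (r)*(r^2 - 7*r + 12) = r*(r - 4)*(r - 3)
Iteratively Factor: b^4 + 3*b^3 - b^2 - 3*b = (b - 1)*(b^3 + 4*b^2 + 3*b) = (b - 1)*(b + 1)*(b^2 + 3*b) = (b - 1)*(b + 1)*(b + 3)*(b)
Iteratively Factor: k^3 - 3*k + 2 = (k + 2)*(k^2 - 2*k + 1) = (k - 1)*(k + 2)*(k - 1)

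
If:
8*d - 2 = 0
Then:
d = 1/4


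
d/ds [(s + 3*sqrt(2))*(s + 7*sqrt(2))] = 2*s + 10*sqrt(2)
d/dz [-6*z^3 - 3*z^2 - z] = -18*z^2 - 6*z - 1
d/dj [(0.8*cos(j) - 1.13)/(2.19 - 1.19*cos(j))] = -0.4073*sin(j)/(1.19*cos(j) - 2.19)^2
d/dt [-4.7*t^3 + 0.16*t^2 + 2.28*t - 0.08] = -14.1*t^2 + 0.32*t + 2.28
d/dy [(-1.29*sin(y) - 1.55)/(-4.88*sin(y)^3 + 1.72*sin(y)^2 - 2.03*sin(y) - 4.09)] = (-12.5904*sin(y)^3 - 20.4732*sin(y)^2 + 5.332*sin(y) + 2.1296)*cos(y)/(23.8144*sin(y)^6 - 16.7872*sin(y)^5 + 22.7712*sin(y)^4 + 32.9352*sin(y)^3 - 9.9487*sin(y)^2 + 16.6054*sin(y) + 16.7281)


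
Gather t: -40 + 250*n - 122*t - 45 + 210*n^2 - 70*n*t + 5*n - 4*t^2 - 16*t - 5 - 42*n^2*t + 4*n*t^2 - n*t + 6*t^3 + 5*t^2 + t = 210*n^2 + 255*n + 6*t^3 + t^2*(4*n + 1) + t*(-42*n^2 - 71*n - 137) - 90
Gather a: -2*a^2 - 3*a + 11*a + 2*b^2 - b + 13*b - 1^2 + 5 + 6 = -2*a^2 + 8*a + 2*b^2 + 12*b + 10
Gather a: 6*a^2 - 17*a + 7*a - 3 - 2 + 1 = 6*a^2 - 10*a - 4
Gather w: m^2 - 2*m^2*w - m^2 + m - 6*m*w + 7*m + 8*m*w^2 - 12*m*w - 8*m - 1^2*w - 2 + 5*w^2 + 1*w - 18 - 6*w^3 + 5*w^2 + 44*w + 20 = -6*w^3 + w^2*(8*m + 10) + w*(-2*m^2 - 18*m + 44)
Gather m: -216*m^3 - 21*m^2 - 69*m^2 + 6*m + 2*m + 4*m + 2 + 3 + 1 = -216*m^3 - 90*m^2 + 12*m + 6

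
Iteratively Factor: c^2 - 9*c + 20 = (c - 5)*(c - 4)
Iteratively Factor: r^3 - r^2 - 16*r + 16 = (r - 4)*(r^2 + 3*r - 4) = (r - 4)*(r + 4)*(r - 1)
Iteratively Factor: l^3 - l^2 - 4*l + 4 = (l - 2)*(l^2 + l - 2) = (l - 2)*(l + 2)*(l - 1)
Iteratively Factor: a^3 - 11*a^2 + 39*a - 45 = (a - 5)*(a^2 - 6*a + 9) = (a - 5)*(a - 3)*(a - 3)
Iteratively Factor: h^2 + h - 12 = (h + 4)*(h - 3)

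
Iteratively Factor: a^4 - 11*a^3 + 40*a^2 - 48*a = (a - 4)*(a^3 - 7*a^2 + 12*a) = (a - 4)^2*(a^2 - 3*a) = a*(a - 4)^2*(a - 3)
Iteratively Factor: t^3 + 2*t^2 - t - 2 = (t - 1)*(t^2 + 3*t + 2) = (t - 1)*(t + 2)*(t + 1)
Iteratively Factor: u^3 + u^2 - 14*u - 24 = (u + 3)*(u^2 - 2*u - 8) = (u - 4)*(u + 3)*(u + 2)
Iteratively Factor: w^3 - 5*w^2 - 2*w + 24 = (w + 2)*(w^2 - 7*w + 12) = (w - 4)*(w + 2)*(w - 3)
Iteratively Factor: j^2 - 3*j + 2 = (j - 1)*(j - 2)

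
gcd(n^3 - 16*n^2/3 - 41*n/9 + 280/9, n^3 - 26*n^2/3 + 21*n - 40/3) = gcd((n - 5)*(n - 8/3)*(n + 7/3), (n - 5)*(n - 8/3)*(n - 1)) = n^2 - 23*n/3 + 40/3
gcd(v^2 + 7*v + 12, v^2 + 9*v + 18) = v + 3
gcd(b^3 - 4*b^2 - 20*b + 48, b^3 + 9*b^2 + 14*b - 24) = b + 4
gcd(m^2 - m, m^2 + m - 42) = 1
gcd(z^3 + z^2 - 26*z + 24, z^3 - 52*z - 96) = z + 6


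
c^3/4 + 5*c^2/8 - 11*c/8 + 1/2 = (c/4 + 1)*(c - 1)*(c - 1/2)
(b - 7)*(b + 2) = b^2 - 5*b - 14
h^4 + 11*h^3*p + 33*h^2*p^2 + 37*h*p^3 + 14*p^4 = (h + p)^2*(h + 2*p)*(h + 7*p)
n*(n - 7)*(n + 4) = n^3 - 3*n^2 - 28*n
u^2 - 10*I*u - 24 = (u - 6*I)*(u - 4*I)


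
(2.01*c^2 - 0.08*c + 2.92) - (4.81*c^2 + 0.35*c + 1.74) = -2.8*c^2 - 0.43*c + 1.18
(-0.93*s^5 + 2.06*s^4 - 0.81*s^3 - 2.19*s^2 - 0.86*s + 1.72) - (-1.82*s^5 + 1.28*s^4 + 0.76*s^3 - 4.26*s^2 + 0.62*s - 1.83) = 0.89*s^5 + 0.78*s^4 - 1.57*s^3 + 2.07*s^2 - 1.48*s + 3.55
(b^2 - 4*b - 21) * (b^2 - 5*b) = b^4 - 9*b^3 - b^2 + 105*b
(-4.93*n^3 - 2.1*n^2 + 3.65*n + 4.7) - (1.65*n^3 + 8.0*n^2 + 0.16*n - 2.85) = -6.58*n^3 - 10.1*n^2 + 3.49*n + 7.55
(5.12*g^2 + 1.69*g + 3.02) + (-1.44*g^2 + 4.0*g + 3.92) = 3.68*g^2 + 5.69*g + 6.94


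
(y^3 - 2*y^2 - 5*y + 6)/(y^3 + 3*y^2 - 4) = (y - 3)/(y + 2)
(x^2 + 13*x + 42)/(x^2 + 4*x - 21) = (x + 6)/(x - 3)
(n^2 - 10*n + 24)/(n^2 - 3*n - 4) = (n - 6)/(n + 1)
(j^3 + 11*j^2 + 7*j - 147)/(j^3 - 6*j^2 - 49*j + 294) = (j^2 + 4*j - 21)/(j^2 - 13*j + 42)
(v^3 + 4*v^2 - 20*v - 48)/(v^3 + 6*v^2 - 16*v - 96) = (v + 2)/(v + 4)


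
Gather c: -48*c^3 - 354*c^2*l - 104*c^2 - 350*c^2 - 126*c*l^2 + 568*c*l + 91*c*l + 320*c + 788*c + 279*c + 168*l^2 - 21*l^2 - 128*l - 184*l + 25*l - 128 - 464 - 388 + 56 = -48*c^3 + c^2*(-354*l - 454) + c*(-126*l^2 + 659*l + 1387) + 147*l^2 - 287*l - 924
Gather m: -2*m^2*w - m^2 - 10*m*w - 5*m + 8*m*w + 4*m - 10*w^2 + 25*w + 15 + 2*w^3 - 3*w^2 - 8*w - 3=m^2*(-2*w - 1) + m*(-2*w - 1) + 2*w^3 - 13*w^2 + 17*w + 12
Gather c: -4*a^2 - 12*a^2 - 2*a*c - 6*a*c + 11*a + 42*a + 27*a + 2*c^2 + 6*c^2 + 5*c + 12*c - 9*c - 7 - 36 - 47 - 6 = -16*a^2 + 80*a + 8*c^2 + c*(8 - 8*a) - 96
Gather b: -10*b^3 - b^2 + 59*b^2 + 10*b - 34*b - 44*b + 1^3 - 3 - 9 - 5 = -10*b^3 + 58*b^2 - 68*b - 16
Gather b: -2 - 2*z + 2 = -2*z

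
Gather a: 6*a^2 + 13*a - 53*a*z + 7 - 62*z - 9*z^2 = 6*a^2 + a*(13 - 53*z) - 9*z^2 - 62*z + 7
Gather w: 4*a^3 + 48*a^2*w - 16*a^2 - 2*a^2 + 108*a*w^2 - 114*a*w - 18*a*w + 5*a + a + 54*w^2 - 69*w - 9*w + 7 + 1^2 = 4*a^3 - 18*a^2 + 6*a + w^2*(108*a + 54) + w*(48*a^2 - 132*a - 78) + 8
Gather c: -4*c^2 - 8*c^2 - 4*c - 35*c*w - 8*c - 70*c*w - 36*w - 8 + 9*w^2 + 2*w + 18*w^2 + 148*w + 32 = -12*c^2 + c*(-105*w - 12) + 27*w^2 + 114*w + 24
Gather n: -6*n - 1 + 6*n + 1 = 0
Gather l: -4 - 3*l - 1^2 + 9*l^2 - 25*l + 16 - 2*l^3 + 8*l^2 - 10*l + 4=-2*l^3 + 17*l^2 - 38*l + 15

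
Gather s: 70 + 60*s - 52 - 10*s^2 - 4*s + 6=-10*s^2 + 56*s + 24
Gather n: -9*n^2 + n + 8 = -9*n^2 + n + 8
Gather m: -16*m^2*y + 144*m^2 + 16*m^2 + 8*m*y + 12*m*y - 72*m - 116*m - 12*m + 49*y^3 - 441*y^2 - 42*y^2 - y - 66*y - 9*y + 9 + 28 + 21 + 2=m^2*(160 - 16*y) + m*(20*y - 200) + 49*y^3 - 483*y^2 - 76*y + 60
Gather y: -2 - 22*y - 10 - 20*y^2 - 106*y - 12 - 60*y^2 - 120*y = -80*y^2 - 248*y - 24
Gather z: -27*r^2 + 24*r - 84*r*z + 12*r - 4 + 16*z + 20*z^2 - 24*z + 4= -27*r^2 + 36*r + 20*z^2 + z*(-84*r - 8)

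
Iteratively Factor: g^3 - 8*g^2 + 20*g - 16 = (g - 2)*(g^2 - 6*g + 8) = (g - 4)*(g - 2)*(g - 2)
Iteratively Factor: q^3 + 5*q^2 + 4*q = (q)*(q^2 + 5*q + 4) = q*(q + 4)*(q + 1)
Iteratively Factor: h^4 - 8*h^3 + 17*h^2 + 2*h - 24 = (h + 1)*(h^3 - 9*h^2 + 26*h - 24) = (h - 4)*(h + 1)*(h^2 - 5*h + 6) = (h - 4)*(h - 3)*(h + 1)*(h - 2)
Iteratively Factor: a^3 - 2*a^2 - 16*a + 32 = (a + 4)*(a^2 - 6*a + 8) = (a - 2)*(a + 4)*(a - 4)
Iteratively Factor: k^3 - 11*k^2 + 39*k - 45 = (k - 3)*(k^2 - 8*k + 15) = (k - 5)*(k - 3)*(k - 3)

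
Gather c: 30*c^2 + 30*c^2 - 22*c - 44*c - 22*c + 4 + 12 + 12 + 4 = 60*c^2 - 88*c + 32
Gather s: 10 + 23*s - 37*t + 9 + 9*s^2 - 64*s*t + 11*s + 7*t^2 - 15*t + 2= 9*s^2 + s*(34 - 64*t) + 7*t^2 - 52*t + 21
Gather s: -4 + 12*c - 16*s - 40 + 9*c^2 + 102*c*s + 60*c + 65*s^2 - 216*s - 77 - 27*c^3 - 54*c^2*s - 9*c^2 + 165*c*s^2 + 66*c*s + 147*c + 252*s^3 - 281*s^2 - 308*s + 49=-27*c^3 + 219*c + 252*s^3 + s^2*(165*c - 216) + s*(-54*c^2 + 168*c - 540) - 72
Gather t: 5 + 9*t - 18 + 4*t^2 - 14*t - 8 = 4*t^2 - 5*t - 21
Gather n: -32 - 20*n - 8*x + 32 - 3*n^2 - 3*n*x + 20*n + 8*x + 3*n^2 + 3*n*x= 0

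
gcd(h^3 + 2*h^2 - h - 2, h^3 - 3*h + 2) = h^2 + h - 2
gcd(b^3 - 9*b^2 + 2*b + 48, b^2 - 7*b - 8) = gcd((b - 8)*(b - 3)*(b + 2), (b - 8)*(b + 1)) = b - 8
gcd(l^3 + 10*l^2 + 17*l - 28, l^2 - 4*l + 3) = l - 1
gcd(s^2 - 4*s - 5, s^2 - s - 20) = s - 5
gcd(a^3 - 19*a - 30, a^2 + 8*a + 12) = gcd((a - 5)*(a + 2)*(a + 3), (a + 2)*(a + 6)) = a + 2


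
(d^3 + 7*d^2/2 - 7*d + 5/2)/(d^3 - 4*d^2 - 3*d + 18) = (2*d^3 + 7*d^2 - 14*d + 5)/(2*(d^3 - 4*d^2 - 3*d + 18))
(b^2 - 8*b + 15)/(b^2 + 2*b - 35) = (b - 3)/(b + 7)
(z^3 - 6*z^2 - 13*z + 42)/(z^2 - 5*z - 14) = (z^2 + z - 6)/(z + 2)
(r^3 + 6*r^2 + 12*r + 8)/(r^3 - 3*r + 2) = (r^2 + 4*r + 4)/(r^2 - 2*r + 1)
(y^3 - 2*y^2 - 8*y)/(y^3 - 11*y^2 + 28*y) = (y + 2)/(y - 7)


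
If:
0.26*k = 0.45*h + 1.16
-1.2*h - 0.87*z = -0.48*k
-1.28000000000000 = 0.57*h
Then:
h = -2.25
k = 0.57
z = 3.41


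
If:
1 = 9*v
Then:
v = 1/9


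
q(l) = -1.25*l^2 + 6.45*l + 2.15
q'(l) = 6.45 - 2.5*l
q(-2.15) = -17.50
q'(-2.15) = 11.82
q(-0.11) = 1.43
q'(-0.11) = 6.72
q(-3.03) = -28.87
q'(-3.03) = 14.02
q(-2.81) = -25.84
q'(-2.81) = 13.48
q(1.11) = 7.77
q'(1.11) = 3.68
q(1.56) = 9.17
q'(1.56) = 2.55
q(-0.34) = -0.19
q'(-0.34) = 7.30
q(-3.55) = -36.50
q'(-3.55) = 15.32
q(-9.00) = -157.15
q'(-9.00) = 28.95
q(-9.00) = -157.15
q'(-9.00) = 28.95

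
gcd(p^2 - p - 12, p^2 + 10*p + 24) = 1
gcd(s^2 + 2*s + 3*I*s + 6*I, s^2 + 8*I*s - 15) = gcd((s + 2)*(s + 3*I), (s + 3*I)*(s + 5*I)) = s + 3*I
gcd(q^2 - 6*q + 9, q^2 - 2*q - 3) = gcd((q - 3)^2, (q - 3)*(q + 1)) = q - 3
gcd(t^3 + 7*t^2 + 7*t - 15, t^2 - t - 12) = t + 3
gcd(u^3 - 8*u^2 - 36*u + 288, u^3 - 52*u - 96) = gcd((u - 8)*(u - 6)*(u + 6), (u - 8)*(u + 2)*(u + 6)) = u^2 - 2*u - 48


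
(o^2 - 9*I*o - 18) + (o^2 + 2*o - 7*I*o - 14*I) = 2*o^2 + 2*o - 16*I*o - 18 - 14*I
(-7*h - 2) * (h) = -7*h^2 - 2*h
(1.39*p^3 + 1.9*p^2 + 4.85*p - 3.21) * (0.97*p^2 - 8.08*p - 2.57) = 1.3483*p^5 - 9.3882*p^4 - 14.2198*p^3 - 47.1847*p^2 + 13.4723*p + 8.2497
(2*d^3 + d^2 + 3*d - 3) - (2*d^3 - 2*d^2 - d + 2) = 3*d^2 + 4*d - 5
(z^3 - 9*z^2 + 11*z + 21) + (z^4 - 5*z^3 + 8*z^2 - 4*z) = z^4 - 4*z^3 - z^2 + 7*z + 21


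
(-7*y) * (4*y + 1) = -28*y^2 - 7*y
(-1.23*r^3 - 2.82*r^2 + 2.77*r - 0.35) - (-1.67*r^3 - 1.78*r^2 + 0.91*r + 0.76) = 0.44*r^3 - 1.04*r^2 + 1.86*r - 1.11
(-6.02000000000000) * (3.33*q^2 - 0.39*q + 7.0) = -20.0466*q^2 + 2.3478*q - 42.14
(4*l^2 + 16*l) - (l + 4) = 4*l^2 + 15*l - 4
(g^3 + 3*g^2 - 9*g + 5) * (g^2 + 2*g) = g^5 + 5*g^4 - 3*g^3 - 13*g^2 + 10*g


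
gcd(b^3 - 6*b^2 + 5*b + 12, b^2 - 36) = 1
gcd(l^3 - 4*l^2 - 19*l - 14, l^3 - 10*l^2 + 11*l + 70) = l^2 - 5*l - 14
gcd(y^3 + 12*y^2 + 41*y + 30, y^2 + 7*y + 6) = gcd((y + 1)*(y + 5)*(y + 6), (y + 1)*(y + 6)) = y^2 + 7*y + 6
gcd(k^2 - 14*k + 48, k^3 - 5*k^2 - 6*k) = k - 6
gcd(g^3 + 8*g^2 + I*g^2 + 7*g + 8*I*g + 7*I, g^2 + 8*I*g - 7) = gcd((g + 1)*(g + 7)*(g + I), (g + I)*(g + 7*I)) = g + I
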